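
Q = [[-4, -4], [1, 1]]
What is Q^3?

[[-36, -36], [9, 9]]

Q^2 = [[12, 12], [-3, -3]]
Q^3 = [[-36, -36], [9, 9]]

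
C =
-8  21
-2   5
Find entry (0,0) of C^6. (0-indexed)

tr C = -3 and det C = 2, so the characteristic polynomial is λ² − (-3)λ + (2) with roots -2 and -1.
Eigenvectors give P = [[-7, -3], [-2, -1]] with P⁻¹ = [[-1, 3], [2, -7]], and C = P·diag(-2, -1)·P⁻¹.
Then C^6 = P·diag(64, 1)·P⁻¹ = [[-448, -3], [-128, -1]] · [[-1, 3], [2, -7]] = [[442, -1323], [126, -377]].

442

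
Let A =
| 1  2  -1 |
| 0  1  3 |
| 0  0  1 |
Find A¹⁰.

A = I + N where N = [[0, 2, -1], [0, 0, 3], [0, 0, 0]] is strictly upper-triangular, so N³ = 0.
(I + N)¹⁰ = I + 10·N + 45·N² = [[1, 20, 260], [0, 1, 30], [0, 0, 1]].

[[1, 20, 260], [0, 1, 30], [0, 0, 1]]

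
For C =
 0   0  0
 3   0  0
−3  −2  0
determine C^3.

[[0, 0, 0], [0, 0, 0], [0, 0, 0]]

C is strictly triangular, hence nilpotent: C^3 = 0, so C^3 = 0.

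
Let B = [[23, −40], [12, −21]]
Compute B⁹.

tr B = 2 and det B = −3, so the characteristic polynomial is λ² − (2)λ + (−3) with roots 3 and −1.
Eigenvectors give P = [[2, −5], [1, −3]] with P⁻¹ = [[3, −5], [1, −2]], and B = P·diag(3, −1)·P⁻¹.
Then B⁹ = P·diag(19683, −1)·P⁻¹ = [[39366, 5], [19683, 3]] · [[3, −5], [1, −2]] = [[118103, −196840], [59052, −98421]].

[[118103, −196840], [59052, −98421]]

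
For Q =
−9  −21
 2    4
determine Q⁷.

tr Q = −5 and det Q = 6, so the characteristic polynomial is λ² − (−5)λ + (6) with roots −2 and −3.
Eigenvectors give P = [[−3, 7], [1, −2]] with P⁻¹ = [[2, 7], [1, 3]], and Q = P·diag(−2, −3)·P⁻¹.
Then Q⁷ = P·diag(−128, −2187)·P⁻¹ = [[384, −15309], [−128, 4374]] · [[2, 7], [1, 3]] = [[−14541, −43239], [4118, 12226]].

[[−14541, −43239], [4118, 12226]]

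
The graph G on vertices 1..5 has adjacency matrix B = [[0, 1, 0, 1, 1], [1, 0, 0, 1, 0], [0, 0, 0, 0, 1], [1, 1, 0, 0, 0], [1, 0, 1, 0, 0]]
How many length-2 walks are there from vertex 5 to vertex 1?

The number of length-2 walks from vertex 5 to vertex 1 is entry (5,1) of B², where B is the adjacency matrix.
B² = [[3, 1, 1, 1, 0], [1, 2, 0, 1, 1], [1, 0, 1, 0, 0], [1, 1, 0, 2, 1], [0, 1, 0, 1, 2]]

0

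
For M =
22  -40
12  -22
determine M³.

[[88, -160], [48, -88]]

tr M = 0 and det M = -4, so the characteristic polynomial is λ² − (0)λ + (-4) with roots 2 and -2.
Eigenvectors give P = [[2, -5], [1, -3]] with P⁻¹ = [[3, -5], [1, -2]], and M = P·diag(2, -2)·P⁻¹.
Then M³ = P·diag(8, -8)·P⁻¹ = [[16, 40], [8, 24]] · [[3, -5], [1, -2]] = [[88, -160], [48, -88]].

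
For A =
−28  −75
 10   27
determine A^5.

tr A = −1 and det A = −6, so the characteristic polynomial is λ² − (−1)λ + (−6) with roots −3 and 2.
Eigenvectors give P = [[−3, −5], [1, 2]] with P⁻¹ = [[−2, −5], [1, 3]], and A = P·diag(−3, 2)·P⁻¹.
Then A^5 = P·diag(−243, 32)·P⁻¹ = [[729, −160], [−243, 64]] · [[−2, −5], [1, 3]] = [[−1618, −4125], [550, 1407]].

[[−1618, −4125], [550, 1407]]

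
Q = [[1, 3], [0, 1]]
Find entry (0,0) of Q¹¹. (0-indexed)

Q = I + N where N = [[0, 3], [0, 0]] is strictly upper-triangular, so N² = 0.
(I + N)¹¹ = I + 11·N = [[1, 33], [0, 1]].

1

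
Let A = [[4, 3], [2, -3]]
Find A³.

A² = [[22, 3], [2, 15]]
A³ = [[94, 57], [38, -39]]

[[94, 57], [38, -39]]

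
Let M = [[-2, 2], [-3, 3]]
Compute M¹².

M² = M (a projection; rank 1, trace 1), so M¹² = M.

[[-2, 2], [-3, 3]]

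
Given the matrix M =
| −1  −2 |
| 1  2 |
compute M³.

M² = [[−1, −2], [1, 2]]
M³ = [[−1, −2], [1, 2]]

[[−1, −2], [1, 2]]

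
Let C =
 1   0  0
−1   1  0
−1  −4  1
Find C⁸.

[[1, 0, 0], [−8, 1, 0], [104, −32, 1]]

C = I + N where N = [[0, 0, 0], [−1, 0, 0], [−1, −4, 0]] is strictly lower-triangular, so N³ = 0.
(I + N)⁸ = I + 8·N + 28·N² = [[1, 0, 0], [−8, 1, 0], [104, −32, 1]].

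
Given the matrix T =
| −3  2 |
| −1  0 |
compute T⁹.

[[−1023, 1022], [−511, 510]]

tr T = −3 and det T = 2, so the characteristic polynomial is λ² − (−3)λ + (2) with roots −1 and −2.
Eigenvectors give P = [[1, 2], [1, 1]] with P⁻¹ = [[−1, 2], [1, −1]], and T = P·diag(−1, −2)·P⁻¹.
Then T⁹ = P·diag(−1, −512)·P⁻¹ = [[−1, −1024], [−1, −512]] · [[−1, 2], [1, −1]] = [[−1023, 1022], [−511, 510]].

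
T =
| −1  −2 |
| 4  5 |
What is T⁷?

[[−2185, −2186], [4372, 4373]]

tr T = 4 and det T = 3, so the characteristic polynomial is λ² − (4)λ + (3) with roots 3 and 1.
Eigenvectors give P = [[1, 1], [−2, −1]] with P⁻¹ = [[−1, −1], [2, 1]], and T = P·diag(3, 1)·P⁻¹.
Then T⁷ = P·diag(2187, 1)·P⁻¹ = [[2187, 1], [−4374, −1]] · [[−1, −1], [2, 1]] = [[−2185, −2186], [4372, 4373]].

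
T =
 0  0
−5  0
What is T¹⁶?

[[0, 0], [0, 0]]

T is strictly triangular, hence nilpotent: T² = 0, so T¹⁶ = 0.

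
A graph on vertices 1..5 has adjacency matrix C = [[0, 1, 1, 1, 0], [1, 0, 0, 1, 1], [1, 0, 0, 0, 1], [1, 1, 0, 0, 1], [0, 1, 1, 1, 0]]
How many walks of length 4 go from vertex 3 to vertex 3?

The number of length-4 walks from vertex 3 to vertex 3 is entry (3,3) of C⁴, where C is the adjacency matrix.
C² = [[3, 1, 0, 1, 3], [1, 3, 2, 2, 1], [0, 2, 2, 2, 0], [1, 2, 2, 3, 1], [3, 1, 0, 1, 3]]
C³ = [[2, 7, 6, 7, 2], [7, 4, 2, 5, 7], [6, 2, 0, 2, 6], [7, 5, 2, 4, 7], [2, 7, 6, 7, 2]]
C⁴ = [[20, 11, 4, 11, 20], [11, 19, 14, 18, 11], [4, 14, 12, 14, 4], [11, 18, 14, 19, 11], [20, 11, 4, 11, 20]]

12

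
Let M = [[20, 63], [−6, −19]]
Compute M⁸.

[[1786, 5355], [−510, −1529]]

tr M = 1 and det M = −2, so the characteristic polynomial is λ² − (1)λ + (−2) with roots −1 and 2.
Eigenvectors give P = [[−3, −7], [1, 2]] with P⁻¹ = [[2, 7], [−1, −3]], and M = P·diag(−1, 2)·P⁻¹.
Then M⁸ = P·diag(1, 256)·P⁻¹ = [[−3, −1792], [1, 512]] · [[2, 7], [−1, −3]] = [[1786, 5355], [−510, −1529]].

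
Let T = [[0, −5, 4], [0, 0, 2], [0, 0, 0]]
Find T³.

[[0, 0, 0], [0, 0, 0], [0, 0, 0]]

T is strictly triangular, hence nilpotent: T³ = 0, so T³ = 0.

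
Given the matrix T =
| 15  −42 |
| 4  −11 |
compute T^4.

tr T = 4 and det T = 3, so the characteristic polynomial is λ² − (4)λ + (3) with roots 3 and 1.
Eigenvectors give P = [[7, −3], [2, −1]] with P⁻¹ = [[1, −3], [2, −7]], and T = P·diag(3, 1)·P⁻¹.
Then T^4 = P·diag(81, 1)·P⁻¹ = [[567, −3], [162, −1]] · [[1, −3], [2, −7]] = [[561, −1680], [160, −479]].

[[561, −1680], [160, −479]]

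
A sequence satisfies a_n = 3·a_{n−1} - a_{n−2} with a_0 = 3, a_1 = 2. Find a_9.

With companion matrix Q = [[3, -1], [1, 0]], [a_n, a_{n−1}]ᵀ = Q·[a_{n−1}, a_{n−2}]ᵀ, so [a_9, a_8]ᵀ = Q⁸·[a_1, a_0]ᵀ.
Q⁸ = [[2584, -987], [987, -377]], giving [a_9, a_8]ᵀ = [[2207], [843]].

2207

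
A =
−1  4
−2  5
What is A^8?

tr A = 4 and det A = 3, so the characteristic polynomial is λ² − (4)λ + (3) with roots 1 and 3.
Eigenvectors give P = [[2, −1], [1, −1]] with P⁻¹ = [[1, −1], [1, −2]], and A = P·diag(1, 3)·P⁻¹.
Then A^8 = P·diag(1, 6561)·P⁻¹ = [[2, −6561], [1, −6561]] · [[1, −1], [1, −2]] = [[−6559, 13120], [−6560, 13121]].

[[−6559, 13120], [−6560, 13121]]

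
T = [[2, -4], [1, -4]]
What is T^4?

T^2 = [[0, 8], [-2, 12]]
T^3 = [[8, -32], [8, -40]]
T^4 = [[-16, 96], [-24, 128]]

[[-16, 96], [-24, 128]]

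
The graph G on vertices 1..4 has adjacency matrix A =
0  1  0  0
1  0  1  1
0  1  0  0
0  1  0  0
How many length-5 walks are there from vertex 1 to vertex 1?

0

The number of length-5 walks from vertex 1 to vertex 1 is entry (1,1) of A⁵, where A is the adjacency matrix.
A² = [[1, 0, 1, 1], [0, 3, 0, 0], [1, 0, 1, 1], [1, 0, 1, 1]]
A³ = [[0, 3, 0, 0], [3, 0, 3, 3], [0, 3, 0, 0], [0, 3, 0, 0]]
A⁴ = [[3, 0, 3, 3], [0, 9, 0, 0], [3, 0, 3, 3], [3, 0, 3, 3]]
A⁵ = [[0, 9, 0, 0], [9, 0, 9, 9], [0, 9, 0, 0], [0, 9, 0, 0]]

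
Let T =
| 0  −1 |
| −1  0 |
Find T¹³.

T² = I (check: tr T = 0 and det T = −1), so T¹³ = T since 13 is odd.

[[0, −1], [−1, 0]]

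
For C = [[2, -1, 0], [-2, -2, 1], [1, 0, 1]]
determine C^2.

[[6, 0, -1], [1, 6, -1], [3, -1, 1]]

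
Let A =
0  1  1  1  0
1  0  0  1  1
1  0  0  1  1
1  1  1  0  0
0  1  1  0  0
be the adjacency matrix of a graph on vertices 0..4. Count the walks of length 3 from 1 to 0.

7

The number of length-3 walks from vertex 1 to vertex 0 is entry (1,0) of A³, where A is the adjacency matrix.
A² = [[3, 1, 1, 2, 2], [1, 3, 3, 1, 0], [1, 3, 3, 1, 0], [2, 1, 1, 3, 2], [2, 0, 0, 2, 2]]
A³ = [[4, 7, 7, 5, 2], [7, 2, 2, 7, 6], [7, 2, 2, 7, 6], [5, 7, 7, 4, 2], [2, 6, 6, 2, 0]]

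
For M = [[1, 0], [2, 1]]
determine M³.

M = I + N where N = [[0, 0], [2, 0]] is strictly lower-triangular, so N² = 0.
(I + N)³ = I + 3·N = [[1, 0], [6, 1]].

[[1, 0], [6, 1]]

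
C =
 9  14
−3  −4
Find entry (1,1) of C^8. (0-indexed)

tr C = 5 and det C = 6, so the characteristic polynomial is λ² − (5)λ + (6) with roots 2 and 3.
Eigenvectors give P = [[−2, −7], [1, 3]] with P⁻¹ = [[3, 7], [−1, −2]], and C = P·diag(2, 3)·P⁻¹.
Then C^8 = P·diag(256, 6561)·P⁻¹ = [[−512, −45927], [256, 19683]] · [[3, 7], [−1, −2]] = [[44391, 88270], [−18915, −37574]].

−37574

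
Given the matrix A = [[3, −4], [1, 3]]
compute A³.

[[−9, −92], [23, −9]]

A² = [[5, −24], [6, 5]]
A³ = [[−9, −92], [23, −9]]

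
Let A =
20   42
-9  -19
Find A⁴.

tr A = 1 and det A = -2, so the characteristic polynomial is λ² − (1)λ + (-2) with roots -1 and 2.
Eigenvectors give P = [[-2, 7], [1, -3]] with P⁻¹ = [[3, 7], [1, 2]], and A = P·diag(-1, 2)·P⁻¹.
Then A⁴ = P·diag(1, 16)·P⁻¹ = [[-2, 112], [1, -48]] · [[3, 7], [1, 2]] = [[106, 210], [-45, -89]].

[[106, 210], [-45, -89]]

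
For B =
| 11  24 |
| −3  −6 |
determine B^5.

tr B = 5 and det B = 6, so the characteristic polynomial is λ² − (5)λ + (6) with roots 3 and 2.
Eigenvectors give P = [[−3, −8], [1, 3]] with P⁻¹ = [[−3, −8], [1, 3]], and B = P·diag(3, 2)·P⁻¹.
Then B^5 = P·diag(243, 32)·P⁻¹ = [[−729, −256], [243, 96]] · [[−3, −8], [1, 3]] = [[1931, 5064], [−633, −1656]].

[[1931, 5064], [−633, −1656]]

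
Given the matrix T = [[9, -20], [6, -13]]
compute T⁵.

tr T = -4 and det T = 3, so the characteristic polynomial is λ² − (-4)λ + (3) with roots -1 and -3.
Eigenvectors give P = [[-2, -5], [-1, -3]] with P⁻¹ = [[-3, 5], [1, -2]], and T = P·diag(-1, -3)·P⁻¹.
Then T⁵ = P·diag(-1, -243)·P⁻¹ = [[2, 1215], [1, 729]] · [[-3, 5], [1, -2]] = [[1209, -2420], [726, -1453]].

[[1209, -2420], [726, -1453]]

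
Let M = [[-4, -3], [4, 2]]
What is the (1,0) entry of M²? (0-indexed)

-8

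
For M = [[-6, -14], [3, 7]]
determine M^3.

M² = M (a projection; rank 1, trace 1), so M^3 = M.

[[-6, -14], [3, 7]]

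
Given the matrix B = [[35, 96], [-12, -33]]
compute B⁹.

[[177155, 472416], [-59052, -157473]]

tr B = 2 and det B = -3, so the characteristic polynomial is λ² − (2)λ + (-3) with roots -1 and 3.
Eigenvectors give P = [[-8, -3], [3, 1]] with P⁻¹ = [[1, 3], [-3, -8]], and B = P·diag(-1, 3)·P⁻¹.
Then B⁹ = P·diag(-1, 19683)·P⁻¹ = [[8, -59049], [-3, 19683]] · [[1, 3], [-3, -8]] = [[177155, 472416], [-59052, -157473]].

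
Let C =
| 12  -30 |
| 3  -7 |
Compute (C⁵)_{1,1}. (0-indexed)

tr C = 5 and det C = 6, so the characteristic polynomial is λ² − (5)λ + (6) with roots 2 and 3.
Eigenvectors give P = [[3, 10], [1, 3]] with P⁻¹ = [[-3, 10], [1, -3]], and C = P·diag(2, 3)·P⁻¹.
Then C⁵ = P·diag(32, 243)·P⁻¹ = [[96, 2430], [32, 729]] · [[-3, 10], [1, -3]] = [[2142, -6330], [633, -1867]].

-1867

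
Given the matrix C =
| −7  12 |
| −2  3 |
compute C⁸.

tr C = −4 and det C = 3, so the characteristic polynomial is λ² − (−4)λ + (3) with roots −3 and −1.
Eigenvectors give P = [[3, 2], [1, 1]] with P⁻¹ = [[1, −2], [−1, 3]], and C = P·diag(−3, −1)·P⁻¹.
Then C⁸ = P·diag(6561, 1)·P⁻¹ = [[19683, 2], [6561, 1]] · [[1, −2], [−1, 3]] = [[19681, −39360], [6560, −13119]].

[[19681, −39360], [6560, −13119]]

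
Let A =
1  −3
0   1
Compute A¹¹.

[[1, −33], [0, 1]]

A = I + N where N = [[0, −3], [0, 0]] is strictly upper-triangular, so N² = 0.
(I + N)¹¹ = I + 11·N = [[1, −33], [0, 1]].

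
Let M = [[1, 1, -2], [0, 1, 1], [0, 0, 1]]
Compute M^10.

M = I + N where N = [[0, 1, -2], [0, 0, 1], [0, 0, 0]] is strictly upper-triangular, so N^3 = 0.
(I + N)^10 = I + 10·N + 45·N^2 = [[1, 10, 25], [0, 1, 10], [0, 0, 1]].

[[1, 10, 25], [0, 1, 10], [0, 0, 1]]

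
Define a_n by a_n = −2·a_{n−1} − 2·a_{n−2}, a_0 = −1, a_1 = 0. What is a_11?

With companion matrix B = [[−2, −2], [1, 0]], [a_n, a_{n−1}]ᵀ = B·[a_{n−1}, a_{n−2}]ᵀ, so [a_11, a_10]ᵀ = B¹⁰·[a_1, a_0]ᵀ.
B¹⁰ = [[32, 64], [−32, −32]], giving [a_11, a_10]ᵀ = [[−64], [32]].

−64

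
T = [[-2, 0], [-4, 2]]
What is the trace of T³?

tr T = 0 and det T = -4, so the characteristic polynomial is λ² − (0)λ + (-4) with roots -2 and 2.
Eigenvectors give P = [[-1, 0], [-1, -1]] with P⁻¹ = [[-1, 0], [1, -1]], and T = P·diag(-2, 2)·P⁻¹.
Then T³ = P·diag(-8, 8)·P⁻¹ = [[8, 0], [8, -8]] · [[-1, 0], [1, -1]] = [[-8, 0], [-16, 8]].

0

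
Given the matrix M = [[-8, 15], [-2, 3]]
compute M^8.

[[38086, -94575], [12610, -31269]]

tr M = -5 and det M = 6, so the characteristic polynomial is λ² − (-5)λ + (6) with roots -2 and -3.
Eigenvectors give P = [[-5, 3], [-2, 1]] with P⁻¹ = [[1, -3], [2, -5]], and M = P·diag(-2, -3)·P⁻¹.
Then M^8 = P·diag(256, 6561)·P⁻¹ = [[-1280, 19683], [-512, 6561]] · [[1, -3], [2, -5]] = [[38086, -94575], [12610, -31269]].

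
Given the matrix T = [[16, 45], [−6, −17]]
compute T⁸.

tr T = −1 and det T = −2, so the characteristic polynomial is λ² − (−1)λ + (−2) with roots 1 and −2.
Eigenvectors give P = [[3, −5], [−1, 2]] with P⁻¹ = [[2, 5], [1, 3]], and T = P·diag(1, −2)·P⁻¹.
Then T⁸ = P·diag(1, 256)·P⁻¹ = [[3, −1280], [−1, 512]] · [[2, 5], [1, 3]] = [[−1274, −3825], [510, 1531]].

[[−1274, −3825], [510, 1531]]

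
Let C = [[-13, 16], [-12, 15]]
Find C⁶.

[[-2183, 2912], [-2184, 2913]]

tr C = 2 and det C = -3, so the characteristic polynomial is λ² − (2)λ + (-3) with roots -1 and 3.
Eigenvectors give P = [[-4, -1], [-3, -1]] with P⁻¹ = [[-1, 1], [3, -4]], and C = P·diag(-1, 3)·P⁻¹.
Then C⁶ = P·diag(1, 729)·P⁻¹ = [[-4, -729], [-3, -729]] · [[-1, 1], [3, -4]] = [[-2183, 2912], [-2184, 2913]].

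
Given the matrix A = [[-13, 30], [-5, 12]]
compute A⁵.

tr A = -1 and det A = -6, so the characteristic polynomial is λ² − (-1)λ + (-6) with roots 2 and -3.
Eigenvectors give P = [[-2, 3], [-1, 1]] with P⁻¹ = [[1, -3], [1, -2]], and A = P·diag(2, -3)·P⁻¹.
Then A⁵ = P·diag(32, -243)·P⁻¹ = [[-64, -729], [-32, -243]] · [[1, -3], [1, -2]] = [[-793, 1650], [-275, 582]].

[[-793, 1650], [-275, 582]]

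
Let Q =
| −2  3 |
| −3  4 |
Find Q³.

[[−8, 9], [−9, 10]]

Q² = [[−5, 6], [−6, 7]]
Q³ = [[−8, 9], [−9, 10]]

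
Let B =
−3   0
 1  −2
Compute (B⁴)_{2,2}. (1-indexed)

16

tr B = −5 and det B = 6, so the characteristic polynomial is λ² − (−5)λ + (6) with roots −2 and −3.
Eigenvectors give P = [[0, −1], [1, 1]] with P⁻¹ = [[1, 1], [−1, 0]], and B = P·diag(−2, −3)·P⁻¹.
Then B⁴ = P·diag(16, 81)·P⁻¹ = [[0, −81], [16, 81]] · [[1, 1], [−1, 0]] = [[81, 0], [−65, 16]].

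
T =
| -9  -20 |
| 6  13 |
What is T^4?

[[-399, -800], [240, 481]]

tr T = 4 and det T = 3, so the characteristic polynomial is λ² − (4)λ + (3) with roots 1 and 3.
Eigenvectors give P = [[-2, -5], [1, 3]] with P⁻¹ = [[-3, -5], [1, 2]], and T = P·diag(1, 3)·P⁻¹.
Then T^4 = P·diag(1, 81)·P⁻¹ = [[-2, -405], [1, 243]] · [[-3, -5], [1, 2]] = [[-399, -800], [240, 481]].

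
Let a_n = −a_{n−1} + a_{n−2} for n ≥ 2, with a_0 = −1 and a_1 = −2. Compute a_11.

With companion matrix C = [[−1, 1], [1, 0]], [a_n, a_{n−1}]ᵀ = C·[a_{n−1}, a_{n−2}]ᵀ, so [a_11, a_10]ᵀ = C^10·[a_1, a_0]ᵀ.
C^10 = [[89, −55], [−55, 34]], giving [a_11, a_10]ᵀ = [[−123], [76]].

−123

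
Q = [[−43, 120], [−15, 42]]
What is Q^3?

tr Q = −1 and det Q = −6, so the characteristic polynomial is λ² − (−1)λ + (−6) with roots 2 and −3.
Eigenvectors give P = [[8, 3], [3, 1]] with P⁻¹ = [[−1, 3], [3, −8]], and Q = P·diag(2, −3)·P⁻¹.
Then Q^3 = P·diag(8, −27)·P⁻¹ = [[64, −81], [24, −27]] · [[−1, 3], [3, −8]] = [[−307, 840], [−105, 288]].

[[−307, 840], [−105, 288]]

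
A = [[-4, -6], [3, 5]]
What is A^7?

[[-130, -258], [129, 257]]

tr A = 1 and det A = -2, so the characteristic polynomial is λ² − (1)λ + (-2) with roots -1 and 2.
Eigenvectors give P = [[-2, 1], [1, -1]] with P⁻¹ = [[-1, -1], [-1, -2]], and A = P·diag(-1, 2)·P⁻¹.
Then A^7 = P·diag(-1, 128)·P⁻¹ = [[2, 128], [-1, -128]] · [[-1, -1], [-1, -2]] = [[-130, -258], [129, 257]].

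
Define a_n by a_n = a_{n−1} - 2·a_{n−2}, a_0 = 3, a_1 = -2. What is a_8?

With companion matrix C = [[1, -2], [1, 0]], [a_n, a_{n−1}]ᵀ = C·[a_{n−1}, a_{n−2}]ᵀ, so [a_8, a_7]ᵀ = C⁷·[a_1, a_0]ᵀ.
C⁷ = [[-3, -14], [7, -10]], giving [a_8, a_7]ᵀ = [[-36], [-44]].

-36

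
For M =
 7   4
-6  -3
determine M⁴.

tr M = 4 and det M = 3, so the characteristic polynomial is λ² − (4)λ + (3) with roots 3 and 1.
Eigenvectors give P = [[-1, -2], [1, 3]] with P⁻¹ = [[-3, -2], [1, 1]], and M = P·diag(3, 1)·P⁻¹.
Then M⁴ = P·diag(81, 1)·P⁻¹ = [[-81, -2], [81, 3]] · [[-3, -2], [1, 1]] = [[241, 160], [-240, -159]].

[[241, 160], [-240, -159]]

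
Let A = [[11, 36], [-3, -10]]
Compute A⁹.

[[2051, 6156], [-513, -1540]]

tr A = 1 and det A = -2, so the characteristic polynomial is λ² − (1)λ + (-2) with roots -1 and 2.
Eigenvectors give P = [[-3, 4], [1, -1]] with P⁻¹ = [[1, 4], [1, 3]], and A = P·diag(-1, 2)·P⁻¹.
Then A⁹ = P·diag(-1, 512)·P⁻¹ = [[3, 2048], [-1, -512]] · [[1, 4], [1, 3]] = [[2051, 6156], [-513, -1540]].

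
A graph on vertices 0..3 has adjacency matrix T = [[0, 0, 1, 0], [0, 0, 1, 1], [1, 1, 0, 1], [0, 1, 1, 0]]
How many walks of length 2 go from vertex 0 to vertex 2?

0

The number of length-2 walks from vertex 0 to vertex 2 is entry (0,2) of T², where T is the adjacency matrix.
T² = [[1, 1, 0, 1], [1, 2, 1, 1], [0, 1, 3, 1], [1, 1, 1, 2]]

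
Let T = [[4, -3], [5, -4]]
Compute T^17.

[[4, -3], [5, -4]]

T² = I (check: tr T = 0 and det T = -1), so T^17 = T since 17 is odd.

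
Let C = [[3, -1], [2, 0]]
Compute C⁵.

[[63, -31], [62, -30]]

tr C = 3 and det C = 2, so the characteristic polynomial is λ² − (3)λ + (2) with roots 1 and 2.
Eigenvectors give P = [[1, -1], [2, -1]] with P⁻¹ = [[-1, 1], [-2, 1]], and C = P·diag(1, 2)·P⁻¹.
Then C⁵ = P·diag(1, 32)·P⁻¹ = [[1, -32], [2, -32]] · [[-1, 1], [-2, 1]] = [[63, -31], [62, -30]].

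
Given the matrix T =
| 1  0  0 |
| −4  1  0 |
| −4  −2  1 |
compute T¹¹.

[[1, 0, 0], [−44, 1, 0], [396, −22, 1]]

T = I + N where N = [[0, 0, 0], [−4, 0, 0], [−4, −2, 0]] is strictly lower-triangular, so N³ = 0.
(I + N)¹¹ = I + 11·N + 55·N² = [[1, 0, 0], [−44, 1, 0], [396, −22, 1]].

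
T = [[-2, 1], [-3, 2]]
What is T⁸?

[[1, 0], [0, 1]]

T² = I (check: tr T = 0 and det T = -1), so T⁸ = I since 8 is even.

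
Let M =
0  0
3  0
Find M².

[[0, 0], [0, 0]]

M is strictly triangular, hence nilpotent: M² = 0, so M² = 0.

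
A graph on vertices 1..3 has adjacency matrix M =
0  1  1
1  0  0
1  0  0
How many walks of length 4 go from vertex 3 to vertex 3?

The number of length-4 walks from vertex 3 to vertex 3 is entry (3,3) of M⁴, where M is the adjacency matrix.
M² = [[2, 0, 0], [0, 1, 1], [0, 1, 1]]
M³ = [[0, 2, 2], [2, 0, 0], [2, 0, 0]]
M⁴ = [[4, 0, 0], [0, 2, 2], [0, 2, 2]]

2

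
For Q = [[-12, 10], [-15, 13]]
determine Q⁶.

tr Q = 1 and det Q = -6, so the characteristic polynomial is λ² − (1)λ + (-6) with roots 3 and -2.
Eigenvectors give P = [[-2, 1], [-3, 1]] with P⁻¹ = [[1, -1], [3, -2]], and Q = P·diag(3, -2)·P⁻¹.
Then Q⁶ = P·diag(729, 64)·P⁻¹ = [[-1458, 64], [-2187, 64]] · [[1, -1], [3, -2]] = [[-1266, 1330], [-1995, 2059]].

[[-1266, 1330], [-1995, 2059]]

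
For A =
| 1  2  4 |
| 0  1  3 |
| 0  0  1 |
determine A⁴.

[[1, 8, 52], [0, 1, 12], [0, 0, 1]]

A = I + N where N = [[0, 2, 4], [0, 0, 3], [0, 0, 0]] is strictly upper-triangular, so N³ = 0.
(I + N)⁴ = I + 4·N + 6·N² = [[1, 8, 52], [0, 1, 12], [0, 0, 1]].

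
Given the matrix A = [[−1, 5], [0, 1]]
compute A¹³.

[[−1, 5], [0, 1]]

A² = I (check: tr A = 0 and det A = −1), so A¹³ = A since 13 is odd.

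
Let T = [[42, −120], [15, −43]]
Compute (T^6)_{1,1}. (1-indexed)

tr T = −1 and det T = −6, so the characteristic polynomial is λ² − (−1)λ + (−6) with roots −3 and 2.
Eigenvectors give P = [[−8, 3], [−3, 1]] with P⁻¹ = [[1, −3], [3, −8]], and T = P·diag(−3, 2)·P⁻¹.
Then T^6 = P·diag(729, 64)·P⁻¹ = [[−5832, 192], [−2187, 64]] · [[1, −3], [3, −8]] = [[−5256, 15960], [−1995, 6049]].

−5256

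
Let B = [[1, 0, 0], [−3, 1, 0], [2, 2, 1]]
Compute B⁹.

B = I + N where N = [[0, 0, 0], [−3, 0, 0], [2, 2, 0]] is strictly lower-triangular, so N³ = 0.
(I + N)⁹ = I + 9·N + 36·N² = [[1, 0, 0], [−27, 1, 0], [−198, 18, 1]].

[[1, 0, 0], [−27, 1, 0], [−198, 18, 1]]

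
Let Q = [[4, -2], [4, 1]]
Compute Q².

[[8, -10], [20, -7]]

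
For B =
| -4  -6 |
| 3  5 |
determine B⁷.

tr B = 1 and det B = -2, so the characteristic polynomial is λ² − (1)λ + (-2) with roots 2 and -1.
Eigenvectors give P = [[-1, -2], [1, 1]] with P⁻¹ = [[1, 2], [-1, -1]], and B = P·diag(2, -1)·P⁻¹.
Then B⁷ = P·diag(128, -1)·P⁻¹ = [[-128, 2], [128, -1]] · [[1, 2], [-1, -1]] = [[-130, -258], [129, 257]].

[[-130, -258], [129, 257]]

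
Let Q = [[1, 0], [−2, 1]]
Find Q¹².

[[1, 0], [−24, 1]]

Q = I + N where N = [[0, 0], [−2, 0]] is strictly lower-triangular, so N² = 0.
(I + N)¹² = I + 12·N = [[1, 0], [−24, 1]].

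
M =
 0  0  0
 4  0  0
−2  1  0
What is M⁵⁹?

M is strictly triangular, hence nilpotent: M³ = 0, so M⁵⁹ = 0.

[[0, 0, 0], [0, 0, 0], [0, 0, 0]]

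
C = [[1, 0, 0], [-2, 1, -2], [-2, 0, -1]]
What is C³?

[[1, 0, 0], [-2, 1, -2], [-2, 0, -1]]

C² = [[1, 0, 0], [0, 1, 0], [0, 0, 1]]
C³ = [[1, 0, 0], [-2, 1, -2], [-2, 0, -1]]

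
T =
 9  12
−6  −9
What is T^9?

tr T = 0 and det T = −9, so the characteristic polynomial is λ² − (0)λ + (−9) with roots −3 and 3.
Eigenvectors give P = [[−1, −2], [1, 1]] with P⁻¹ = [[1, 2], [−1, −1]], and T = P·diag(−3, 3)·P⁻¹.
Then T^9 = P·diag(−19683, 19683)·P⁻¹ = [[19683, −39366], [−19683, 19683]] · [[1, 2], [−1, −1]] = [[59049, 78732], [−39366, −59049]].

[[59049, 78732], [−39366, −59049]]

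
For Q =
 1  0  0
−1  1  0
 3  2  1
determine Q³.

Q = I + N where N = [[0, 0, 0], [−1, 0, 0], [3, 2, 0]] is strictly lower-triangular, so N³ = 0.
(I + N)³ = I + 3·N + 3·N² = [[1, 0, 0], [−3, 1, 0], [3, 6, 1]].

[[1, 0, 0], [−3, 1, 0], [3, 6, 1]]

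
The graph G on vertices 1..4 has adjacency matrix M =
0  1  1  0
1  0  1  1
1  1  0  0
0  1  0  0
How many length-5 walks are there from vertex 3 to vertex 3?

The number of length-5 walks from vertex 3 to vertex 3 is entry (3,3) of M⁵, where M is the adjacency matrix.
M² = [[2, 1, 1, 1], [1, 3, 1, 0], [1, 1, 2, 1], [1, 0, 1, 1]]
M³ = [[2, 4, 3, 1], [4, 2, 4, 3], [3, 4, 2, 1], [1, 3, 1, 0]]
M⁴ = [[7, 6, 6, 4], [6, 11, 6, 2], [6, 6, 7, 4], [4, 2, 4, 3]]
M⁵ = [[12, 17, 13, 6], [17, 14, 17, 11], [13, 17, 12, 6], [6, 11, 6, 2]]

12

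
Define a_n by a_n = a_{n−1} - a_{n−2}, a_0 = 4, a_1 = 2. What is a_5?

2

With companion matrix Q = [[1, -1], [1, 0]], [a_n, a_{n−1}]ᵀ = Q·[a_{n−1}, a_{n−2}]ᵀ, so [a_5, a_4]ᵀ = Q⁴·[a_1, a_0]ᵀ.
Q⁴ = [[-1, 1], [-1, 0]], giving [a_5, a_4]ᵀ = [[2], [-2]].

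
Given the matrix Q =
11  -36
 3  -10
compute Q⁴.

tr Q = 1 and det Q = -2, so the characteristic polynomial is λ² − (1)λ + (-2) with roots 2 and -1.
Eigenvectors give P = [[4, 3], [1, 1]] with P⁻¹ = [[1, -3], [-1, 4]], and Q = P·diag(2, -1)·P⁻¹.
Then Q⁴ = P·diag(16, 1)·P⁻¹ = [[64, 3], [16, 1]] · [[1, -3], [-1, 4]] = [[61, -180], [15, -44]].

[[61, -180], [15, -44]]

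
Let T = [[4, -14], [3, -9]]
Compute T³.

[[106, -266], [57, -141]]

tr T = -5 and det T = 6, so the characteristic polynomial is λ² − (-5)λ + (6) with roots -3 and -2.
Eigenvectors give P = [[2, 7], [1, 3]] with P⁻¹ = [[-3, 7], [1, -2]], and T = P·diag(-3, -2)·P⁻¹.
Then T³ = P·diag(-27, -8)·P⁻¹ = [[-54, -56], [-27, -24]] · [[-3, 7], [1, -2]] = [[106, -266], [57, -141]].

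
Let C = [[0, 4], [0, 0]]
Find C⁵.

[[0, 0], [0, 0]]

C is strictly triangular, hence nilpotent: C² = 0, so C⁵ = 0.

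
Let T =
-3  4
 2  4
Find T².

[[17, 4], [2, 24]]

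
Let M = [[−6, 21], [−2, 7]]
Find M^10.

[[−6, 21], [−2, 7]]

M² = M (a projection; rank 1, trace 1), so M^10 = M.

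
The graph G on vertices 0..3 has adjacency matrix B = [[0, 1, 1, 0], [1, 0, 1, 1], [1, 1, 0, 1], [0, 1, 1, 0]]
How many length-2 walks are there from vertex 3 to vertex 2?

1

The number of length-2 walks from vertex 3 to vertex 2 is entry (3,2) of B², where B is the adjacency matrix.
B² = [[2, 1, 1, 2], [1, 3, 2, 1], [1, 2, 3, 1], [2, 1, 1, 2]]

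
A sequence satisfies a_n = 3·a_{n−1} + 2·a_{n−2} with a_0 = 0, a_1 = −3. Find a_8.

−18837

With companion matrix C = [[3, 2], [1, 0]], [a_n, a_{n−1}]ᵀ = C·[a_{n−1}, a_{n−2}]ᵀ, so [a_8, a_7]ᵀ = C^7·[a_1, a_0]ᵀ.
C^7 = [[6279, 3526], [1763, 990]], giving [a_8, a_7]ᵀ = [[−18837], [−5289]].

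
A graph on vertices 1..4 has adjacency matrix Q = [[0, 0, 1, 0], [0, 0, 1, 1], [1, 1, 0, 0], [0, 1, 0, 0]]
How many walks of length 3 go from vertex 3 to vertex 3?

The number of length-3 walks from vertex 3 to vertex 3 is entry (3,3) of Q³, where Q is the adjacency matrix.
Q² = [[1, 1, 0, 0], [1, 2, 0, 0], [0, 0, 2, 1], [0, 0, 1, 1]]
Q³ = [[0, 0, 2, 1], [0, 0, 3, 2], [2, 3, 0, 0], [1, 2, 0, 0]]

0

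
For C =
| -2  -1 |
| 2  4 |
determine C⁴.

C² = [[2, -2], [4, 14]]
C³ = [[-8, -10], [20, 52]]
C⁴ = [[-4, -32], [64, 188]]

[[-4, -32], [64, 188]]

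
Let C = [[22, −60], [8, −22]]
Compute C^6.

[[64, 0], [0, 64]]

tr C = 0 and det C = −4, so the characteristic polynomial is λ² − (0)λ + (−4) with roots 2 and −2.
Eigenvectors give P = [[3, −5], [1, −2]] with P⁻¹ = [[2, −5], [1, −3]], and C = P·diag(2, −2)·P⁻¹.
Then C^6 = P·diag(64, 64)·P⁻¹ = [[192, −320], [64, −128]] · [[2, −5], [1, −3]] = [[64, 0], [0, 64]].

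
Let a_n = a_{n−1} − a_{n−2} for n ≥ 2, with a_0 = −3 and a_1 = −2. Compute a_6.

−3

With companion matrix C = [[1, −1], [1, 0]], [a_n, a_{n−1}]ᵀ = C·[a_{n−1}, a_{n−2}]ᵀ, so [a_6, a_5]ᵀ = C⁵·[a_1, a_0]ᵀ.
C⁵ = [[0, 1], [−1, 1]], giving [a_6, a_5]ᵀ = [[−3], [−1]].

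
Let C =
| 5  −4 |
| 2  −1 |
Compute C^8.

[[13121, −13120], [6560, −6559]]

tr C = 4 and det C = 3, so the characteristic polynomial is λ² − (4)λ + (3) with roots 1 and 3.
Eigenvectors give P = [[1, 2], [1, 1]] with P⁻¹ = [[−1, 2], [1, −1]], and C = P·diag(1, 3)·P⁻¹.
Then C^8 = P·diag(1, 6561)·P⁻¹ = [[1, 13122], [1, 6561]] · [[−1, 2], [1, −1]] = [[13121, −13120], [6560, −6559]].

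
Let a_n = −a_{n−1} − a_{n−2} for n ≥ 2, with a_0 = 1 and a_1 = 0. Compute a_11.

With companion matrix M = [[−1, −1], [1, 0]], [a_n, a_{n−1}]ᵀ = M·[a_{n−1}, a_{n−2}]ᵀ, so [a_11, a_10]ᵀ = M¹⁰·[a_1, a_0]ᵀ.
M¹⁰ = [[−1, −1], [1, 0]], giving [a_11, a_10]ᵀ = [[−1], [0]].

−1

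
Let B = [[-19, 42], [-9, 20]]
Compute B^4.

[[-89, 210], [-45, 106]]

tr B = 1 and det B = -2, so the characteristic polynomial is λ² − (1)λ + (-2) with roots 2 and -1.
Eigenvectors give P = [[2, 7], [1, 3]] with P⁻¹ = [[-3, 7], [1, -2]], and B = P·diag(2, -1)·P⁻¹.
Then B^4 = P·diag(16, 1)·P⁻¹ = [[32, 7], [16, 3]] · [[-3, 7], [1, -2]] = [[-89, 210], [-45, 106]].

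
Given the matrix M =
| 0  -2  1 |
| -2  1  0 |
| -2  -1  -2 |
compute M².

[[2, -3, -2], [-2, 5, -2], [6, 5, 2]]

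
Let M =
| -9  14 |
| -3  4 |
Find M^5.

[[-1509, 2954], [-633, 1234]]

tr M = -5 and det M = 6, so the characteristic polynomial is λ² − (-5)λ + (6) with roots -3 and -2.
Eigenvectors give P = [[7, 2], [3, 1]] with P⁻¹ = [[1, -2], [-3, 7]], and M = P·diag(-3, -2)·P⁻¹.
Then M^5 = P·diag(-243, -32)·P⁻¹ = [[-1701, -64], [-729, -32]] · [[1, -2], [-3, 7]] = [[-1509, 2954], [-633, 1234]].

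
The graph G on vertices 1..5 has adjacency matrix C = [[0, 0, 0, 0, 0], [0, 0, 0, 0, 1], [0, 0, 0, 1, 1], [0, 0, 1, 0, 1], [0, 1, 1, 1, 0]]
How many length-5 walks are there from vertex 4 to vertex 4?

12

The number of length-5 walks from vertex 4 to vertex 4 is entry (4,4) of C⁵, where C is the adjacency matrix.
C² = [[0, 0, 0, 0, 0], [0, 1, 1, 1, 0], [0, 1, 2, 1, 1], [0, 1, 1, 2, 1], [0, 0, 1, 1, 3]]
C³ = [[0, 0, 0, 0, 0], [0, 0, 1, 1, 3], [0, 1, 2, 3, 4], [0, 1, 3, 2, 4], [0, 3, 4, 4, 2]]
C⁴ = [[0, 0, 0, 0, 0], [0, 3, 4, 4, 2], [0, 4, 7, 6, 6], [0, 4, 6, 7, 6], [0, 2, 6, 6, 11]]
C⁵ = [[0, 0, 0, 0, 0], [0, 2, 6, 6, 11], [0, 6, 12, 13, 17], [0, 6, 13, 12, 17], [0, 11, 17, 17, 14]]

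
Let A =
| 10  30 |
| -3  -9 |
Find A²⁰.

[[10, 30], [-3, -9]]

A² = A (a projection; rank 1, trace 1), so A²⁰ = A.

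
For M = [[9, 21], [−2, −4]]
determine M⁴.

tr M = 5 and det M = 6, so the characteristic polynomial is λ² − (5)λ + (6) with roots 2 and 3.
Eigenvectors give P = [[−3, −7], [1, 2]] with P⁻¹ = [[2, 7], [−1, −3]], and M = P·diag(2, 3)·P⁻¹.
Then M⁴ = P·diag(16, 81)·P⁻¹ = [[−48, −567], [16, 162]] · [[2, 7], [−1, −3]] = [[471, 1365], [−130, −374]].

[[471, 1365], [−130, −374]]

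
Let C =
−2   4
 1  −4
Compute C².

[[8, −24], [−6, 20]]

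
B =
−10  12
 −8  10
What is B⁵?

[[−160, 192], [−128, 160]]

tr B = 0 and det B = −4, so the characteristic polynomial is λ² − (0)λ + (−4) with roots 2 and −2.
Eigenvectors give P = [[1, 3], [1, 2]] with P⁻¹ = [[−2, 3], [1, −1]], and B = P·diag(2, −2)·P⁻¹.
Then B⁵ = P·diag(32, −32)·P⁻¹ = [[32, −96], [32, −64]] · [[−2, 3], [1, −1]] = [[−160, 192], [−128, 160]].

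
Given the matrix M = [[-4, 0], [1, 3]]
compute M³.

[[-64, 0], [13, 27]]

M² = [[16, 0], [-1, 9]]
M³ = [[-64, 0], [13, 27]]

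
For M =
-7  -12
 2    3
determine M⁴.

[[241, 480], [-80, -159]]

tr M = -4 and det M = 3, so the characteristic polynomial is λ² − (-4)λ + (3) with roots -3 and -1.
Eigenvectors give P = [[3, -2], [-1, 1]] with P⁻¹ = [[1, 2], [1, 3]], and M = P·diag(-3, -1)·P⁻¹.
Then M⁴ = P·diag(81, 1)·P⁻¹ = [[243, -2], [-81, 1]] · [[1, 2], [1, 3]] = [[241, 480], [-80, -159]].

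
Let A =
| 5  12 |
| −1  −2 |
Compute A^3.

tr A = 3 and det A = 2, so the characteristic polynomial is λ² − (3)λ + (2) with roots 1 and 2.
Eigenvectors give P = [[3, −4], [−1, 1]] with P⁻¹ = [[−1, −4], [−1, −3]], and A = P·diag(1, 2)·P⁻¹.
Then A^3 = P·diag(1, 8)·P⁻¹ = [[3, −32], [−1, 8]] · [[−1, −4], [−1, −3]] = [[29, 84], [−7, −20]].

[[29, 84], [−7, −20]]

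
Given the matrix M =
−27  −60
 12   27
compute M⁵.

tr M = 0 and det M = −9, so the characteristic polynomial is λ² − (0)λ + (−9) with roots −3 and 3.
Eigenvectors give P = [[−5, −2], [2, 1]] with P⁻¹ = [[−1, −2], [2, 5]], and M = P·diag(−3, 3)·P⁻¹.
Then M⁵ = P·diag(−243, 243)·P⁻¹ = [[1215, −486], [−486, 243]] · [[−1, −2], [2, 5]] = [[−2187, −4860], [972, 2187]].

[[−2187, −4860], [972, 2187]]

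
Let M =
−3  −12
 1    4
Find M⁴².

M² = M (a projection; rank 1, trace 1), so M⁴² = M.

[[−3, −12], [1, 4]]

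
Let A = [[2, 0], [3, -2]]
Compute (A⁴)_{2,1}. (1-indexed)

A² = [[4, 0], [0, 4]]
A³ = [[8, 0], [12, -8]]
A⁴ = [[16, 0], [0, 16]]

0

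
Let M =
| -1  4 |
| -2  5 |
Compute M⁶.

[[-727, 1456], [-728, 1457]]

tr M = 4 and det M = 3, so the characteristic polynomial is λ² − (4)λ + (3) with roots 1 and 3.
Eigenvectors give P = [[2, -1], [1, -1]] with P⁻¹ = [[1, -1], [1, -2]], and M = P·diag(1, 3)·P⁻¹.
Then M⁶ = P·diag(1, 729)·P⁻¹ = [[2, -729], [1, -729]] · [[1, -1], [1, -2]] = [[-727, 1456], [-728, 1457]].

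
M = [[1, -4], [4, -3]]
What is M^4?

M^2 = [[-15, 8], [-8, -7]]
M^3 = [[17, 36], [-36, 53]]
M^4 = [[161, -176], [176, -15]]

[[161, -176], [176, -15]]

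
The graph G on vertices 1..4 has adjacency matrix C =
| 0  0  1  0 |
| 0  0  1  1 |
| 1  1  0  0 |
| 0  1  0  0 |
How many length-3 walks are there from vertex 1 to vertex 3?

The number of length-3 walks from vertex 1 to vertex 3 is entry (1,3) of C³, where C is the adjacency matrix.
C² = [[1, 1, 0, 0], [1, 2, 0, 0], [0, 0, 2, 1], [0, 0, 1, 1]]
C³ = [[0, 0, 2, 1], [0, 0, 3, 2], [2, 3, 0, 0], [1, 2, 0, 0]]

2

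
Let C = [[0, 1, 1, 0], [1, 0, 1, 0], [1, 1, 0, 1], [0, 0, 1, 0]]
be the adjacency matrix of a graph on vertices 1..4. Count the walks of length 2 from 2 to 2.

2

The number of length-2 walks from vertex 2 to vertex 2 is entry (2,2) of C², where C is the adjacency matrix.
C² = [[2, 1, 1, 1], [1, 2, 1, 1], [1, 1, 3, 0], [1, 1, 0, 1]]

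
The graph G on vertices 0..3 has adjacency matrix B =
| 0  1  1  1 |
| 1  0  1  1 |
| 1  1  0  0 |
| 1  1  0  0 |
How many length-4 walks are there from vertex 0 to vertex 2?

9

The number of length-4 walks from vertex 0 to vertex 2 is entry (0,2) of B⁴, where B is the adjacency matrix.
B² = [[3, 2, 1, 1], [2, 3, 1, 1], [1, 1, 2, 2], [1, 1, 2, 2]]
B³ = [[4, 5, 5, 5], [5, 4, 5, 5], [5, 5, 2, 2], [5, 5, 2, 2]]
B⁴ = [[15, 14, 9, 9], [14, 15, 9, 9], [9, 9, 10, 10], [9, 9, 10, 10]]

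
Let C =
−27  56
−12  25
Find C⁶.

tr C = −2 and det C = −3, so the characteristic polynomial is λ² − (−2)λ + (−3) with roots 1 and −3.
Eigenvectors give P = [[2, 7], [1, 3]] with P⁻¹ = [[−3, 7], [1, −2]], and C = P·diag(1, −3)·P⁻¹.
Then C⁶ = P·diag(1, 729)·P⁻¹ = [[2, 5103], [1, 2187]] · [[−3, 7], [1, −2]] = [[5097, −10192], [2184, −4367]].

[[5097, −10192], [2184, −4367]]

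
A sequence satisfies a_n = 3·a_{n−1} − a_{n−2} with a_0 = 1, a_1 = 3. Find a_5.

144

With companion matrix A = [[3, −1], [1, 0]], [a_n, a_{n−1}]ᵀ = A·[a_{n−1}, a_{n−2}]ᵀ, so [a_5, a_4]ᵀ = A^4·[a_1, a_0]ᵀ.
A^4 = [[55, −21], [21, −8]], giving [a_5, a_4]ᵀ = [[144], [55]].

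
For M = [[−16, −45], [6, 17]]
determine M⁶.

[[−314, −945], [126, 379]]

tr M = 1 and det M = −2, so the characteristic polynomial is λ² − (1)λ + (−2) with roots −1 and 2.
Eigenvectors give P = [[−3, −5], [1, 2]] with P⁻¹ = [[−2, −5], [1, 3]], and M = P·diag(−1, 2)·P⁻¹.
Then M⁶ = P·diag(1, 64)·P⁻¹ = [[−3, −320], [1, 128]] · [[−2, −5], [1, 3]] = [[−314, −945], [126, 379]].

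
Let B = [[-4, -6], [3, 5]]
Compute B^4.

tr B = 1 and det B = -2, so the characteristic polynomial is λ² − (1)λ + (-2) with roots 2 and -1.
Eigenvectors give P = [[1, -2], [-1, 1]] with P⁻¹ = [[-1, -2], [-1, -1]], and B = P·diag(2, -1)·P⁻¹.
Then B^4 = P·diag(16, 1)·P⁻¹ = [[16, -2], [-16, 1]] · [[-1, -2], [-1, -1]] = [[-14, -30], [15, 31]].

[[-14, -30], [15, 31]]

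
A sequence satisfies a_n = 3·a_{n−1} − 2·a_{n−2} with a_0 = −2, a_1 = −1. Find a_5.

With companion matrix T = [[3, −2], [1, 0]], [a_n, a_{n−1}]ᵀ = T·[a_{n−1}, a_{n−2}]ᵀ, so [a_5, a_4]ᵀ = T^4·[a_1, a_0]ᵀ.
T^4 = [[31, −30], [15, −14]], giving [a_5, a_4]ᵀ = [[29], [13]].

29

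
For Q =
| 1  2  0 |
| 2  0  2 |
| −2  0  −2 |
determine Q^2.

[[5, 2, 4], [−2, 4, −4], [2, −4, 4]]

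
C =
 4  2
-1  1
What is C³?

[[46, 38], [-19, -11]]

tr C = 5 and det C = 6, so the characteristic polynomial is λ² − (5)λ + (6) with roots 3 and 2.
Eigenvectors give P = [[2, -1], [-1, 1]] with P⁻¹ = [[1, 1], [1, 2]], and C = P·diag(3, 2)·P⁻¹.
Then C³ = P·diag(27, 8)·P⁻¹ = [[54, -8], [-27, 8]] · [[1, 1], [1, 2]] = [[46, 38], [-19, -11]].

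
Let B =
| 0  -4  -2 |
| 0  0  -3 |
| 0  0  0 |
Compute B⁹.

[[0, 0, 0], [0, 0, 0], [0, 0, 0]]

B is strictly triangular, hence nilpotent: B³ = 0, so B⁹ = 0.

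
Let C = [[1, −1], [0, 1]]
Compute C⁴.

C = I + N where N = [[0, −1], [0, 0]] is strictly upper-triangular, so N² = 0.
(I + N)⁴ = I + 4·N = [[1, −4], [0, 1]].

[[1, −4], [0, 1]]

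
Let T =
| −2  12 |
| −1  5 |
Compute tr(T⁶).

tr T = 3 and det T = 2, so the characteristic polynomial is λ² − (3)λ + (2) with roots 2 and 1.
Eigenvectors give P = [[3, 4], [1, 1]] with P⁻¹ = [[−1, 4], [1, −3]], and T = P·diag(2, 1)·P⁻¹.
Then T⁶ = P·diag(64, 1)·P⁻¹ = [[192, 4], [64, 1]] · [[−1, 4], [1, −3]] = [[−188, 756], [−63, 253]].

65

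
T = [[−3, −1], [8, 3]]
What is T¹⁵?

[[−3, −1], [8, 3]]

T² = I (check: tr T = 0 and det T = −1), so T¹⁵ = T since 15 is odd.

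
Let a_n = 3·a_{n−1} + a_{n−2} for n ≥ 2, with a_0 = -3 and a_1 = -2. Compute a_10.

-124584

With companion matrix A = [[3, 1], [1, 0]], [a_n, a_{n−1}]ᵀ = A·[a_{n−1}, a_{n−2}]ᵀ, so [a_10, a_9]ᵀ = A⁹·[a_1, a_0]ᵀ.
A⁹ = [[42837, 12970], [12970, 3927]], giving [a_10, a_9]ᵀ = [[-124584], [-37721]].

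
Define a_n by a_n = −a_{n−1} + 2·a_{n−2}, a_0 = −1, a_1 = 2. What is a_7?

128

With companion matrix A = [[−1, 2], [1, 0]], [a_n, a_{n−1}]ᵀ = A·[a_{n−1}, a_{n−2}]ᵀ, so [a_7, a_6]ᵀ = A⁶·[a_1, a_0]ᵀ.
A⁶ = [[43, −42], [−21, 22]], giving [a_7, a_6]ᵀ = [[128], [−64]].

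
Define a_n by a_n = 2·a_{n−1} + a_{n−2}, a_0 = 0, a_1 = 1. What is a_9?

985

With companion matrix Q = [[2, 1], [1, 0]], [a_n, a_{n−1}]ᵀ = Q·[a_{n−1}, a_{n−2}]ᵀ, so [a_9, a_8]ᵀ = Q⁸·[a_1, a_0]ᵀ.
Q⁸ = [[985, 408], [408, 169]], giving [a_9, a_8]ᵀ = [[985], [408]].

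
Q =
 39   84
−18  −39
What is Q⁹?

[[255879, 551124], [−118098, −255879]]

tr Q = 0 and det Q = −9, so the characteristic polynomial is λ² − (0)λ + (−9) with roots −3 and 3.
Eigenvectors give P = [[2, 7], [−1, −3]] with P⁻¹ = [[−3, −7], [1, 2]], and Q = P·diag(−3, 3)·P⁻¹.
Then Q⁹ = P·diag(−19683, 19683)·P⁻¹ = [[−39366, 137781], [19683, −59049]] · [[−3, −7], [1, 2]] = [[255879, 551124], [−118098, −255879]].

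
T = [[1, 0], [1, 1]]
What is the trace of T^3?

2

T = I + N where N = [[0, 0], [1, 0]] is strictly lower-triangular, so N^2 = 0.
(I + N)^3 = I + 3·N = [[1, 0], [3, 1]].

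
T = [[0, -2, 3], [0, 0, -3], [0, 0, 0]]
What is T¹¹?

T is strictly triangular, hence nilpotent: T³ = 0, so T¹¹ = 0.

[[0, 0, 0], [0, 0, 0], [0, 0, 0]]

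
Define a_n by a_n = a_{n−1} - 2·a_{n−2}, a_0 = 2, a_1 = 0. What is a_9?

12

With companion matrix T = [[1, -2], [1, 0]], [a_n, a_{n−1}]ᵀ = T·[a_{n−1}, a_{n−2}]ᵀ, so [a_9, a_8]ᵀ = T^8·[a_1, a_0]ᵀ.
T^8 = [[-17, 6], [-3, -14]], giving [a_9, a_8]ᵀ = [[12], [-28]].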